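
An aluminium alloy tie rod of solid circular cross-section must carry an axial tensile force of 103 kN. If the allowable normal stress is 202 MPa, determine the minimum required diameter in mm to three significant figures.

25.5 mm

Required area A ≥ P/σ_allow = 103000/202 = 509.9 mm².
For a solid circular section, d ≥ √(4A/π) = 25.48 mm.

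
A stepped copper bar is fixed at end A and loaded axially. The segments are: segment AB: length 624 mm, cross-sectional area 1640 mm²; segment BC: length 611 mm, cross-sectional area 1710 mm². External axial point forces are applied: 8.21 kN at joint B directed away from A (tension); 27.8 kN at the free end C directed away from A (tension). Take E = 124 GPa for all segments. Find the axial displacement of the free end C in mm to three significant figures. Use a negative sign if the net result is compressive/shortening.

Internal axial forces (sectioning from the free end, tension +): N_BC = 27.8 kN, N_AB = 36.01 kN.
δ_AB = 36010·624/(1640·124000) = 0.1105 mm
δ_BC = 27800·611/(1710·124000) = 0.08011 mm
δ = Σδ_i = 0.1906 mm.

0.191 mm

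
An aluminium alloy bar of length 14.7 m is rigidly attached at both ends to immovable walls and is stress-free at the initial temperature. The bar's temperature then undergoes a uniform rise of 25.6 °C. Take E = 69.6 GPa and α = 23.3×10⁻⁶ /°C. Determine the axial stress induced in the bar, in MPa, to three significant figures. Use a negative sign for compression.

-41.5 MPa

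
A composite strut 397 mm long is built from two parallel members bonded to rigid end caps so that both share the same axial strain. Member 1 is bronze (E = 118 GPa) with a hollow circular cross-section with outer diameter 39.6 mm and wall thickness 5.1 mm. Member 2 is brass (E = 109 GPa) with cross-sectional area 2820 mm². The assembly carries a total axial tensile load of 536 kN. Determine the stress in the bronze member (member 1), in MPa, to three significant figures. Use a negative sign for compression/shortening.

A_1 = 552.8 mm².
Equal strain + equilibrium ⇒ each member carries load in proportion to AE: A₁E₁ = 65230000 N, A₂E₂ = 307400000 N, ΣAE = 372600000 N.
σ₁ = P·E₁/ΣAE = 536000·118000/372600000 = 169.7 MPa.

170 MPa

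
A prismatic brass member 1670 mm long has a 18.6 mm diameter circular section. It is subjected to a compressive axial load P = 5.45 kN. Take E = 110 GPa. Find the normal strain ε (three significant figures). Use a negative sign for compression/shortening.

-1.82e-04

A = 271.7 mm².
σ = N/A = -20.06 MPa; ε = σ/E = -20.06/110000 = -1.823e-04.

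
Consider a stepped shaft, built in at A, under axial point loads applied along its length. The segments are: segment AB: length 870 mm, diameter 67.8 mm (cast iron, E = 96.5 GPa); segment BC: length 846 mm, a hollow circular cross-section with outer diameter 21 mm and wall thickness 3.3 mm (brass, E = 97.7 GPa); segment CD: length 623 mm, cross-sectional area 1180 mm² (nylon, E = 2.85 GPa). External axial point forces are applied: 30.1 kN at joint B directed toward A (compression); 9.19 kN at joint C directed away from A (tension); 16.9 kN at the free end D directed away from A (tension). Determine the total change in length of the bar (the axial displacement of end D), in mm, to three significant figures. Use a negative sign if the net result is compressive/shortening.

Internal axial forces (sectioning from the free end, tension +): N_CD = 16.9 kN, N_BC = 26.09 kN, N_AB = -4.01 kN.
A_AB = 3610 mm².
A_BC = 183.5 mm².
δ_AB = -4010·870/(3610·96500) = -0.01001 mm
δ_BC = 26090·846/(183.5·97700) = 1.231 mm
δ_CD = 16900·623/(1180·2850) = 3.131 mm
δ = Σδ_i = 4.352 mm.

4.35 mm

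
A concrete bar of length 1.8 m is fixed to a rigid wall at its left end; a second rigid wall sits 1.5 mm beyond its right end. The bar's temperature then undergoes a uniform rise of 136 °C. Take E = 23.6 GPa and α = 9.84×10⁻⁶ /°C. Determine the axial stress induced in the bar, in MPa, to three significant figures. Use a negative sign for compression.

-11.9 MPa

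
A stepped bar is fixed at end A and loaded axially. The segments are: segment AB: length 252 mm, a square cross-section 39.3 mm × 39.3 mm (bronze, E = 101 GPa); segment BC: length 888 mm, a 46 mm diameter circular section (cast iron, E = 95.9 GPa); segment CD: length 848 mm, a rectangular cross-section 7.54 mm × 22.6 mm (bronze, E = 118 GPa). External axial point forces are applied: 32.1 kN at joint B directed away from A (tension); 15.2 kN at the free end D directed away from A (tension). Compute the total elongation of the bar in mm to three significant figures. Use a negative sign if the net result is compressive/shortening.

0.802 mm

Internal axial forces (sectioning from the free end, tension +): N_CD = 15.2 kN, N_BC = 15.2 kN, N_AB = 47.3 kN.
A_AB = 1544 mm².
A_BC = 1662 mm².
A_CD = 170.4 mm².
δ_AB = 47300·252/(1544·101000) = 0.07641 mm
δ_BC = 15200·888/(1662·95900) = 0.08469 mm
δ_CD = 15200·848/(170.4·118000) = 0.641 mm
δ = Σδ_i = 0.8021 mm.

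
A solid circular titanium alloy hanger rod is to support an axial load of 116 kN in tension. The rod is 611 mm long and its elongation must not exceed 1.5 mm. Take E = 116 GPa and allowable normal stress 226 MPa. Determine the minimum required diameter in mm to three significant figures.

Required area A ≥ P/σ_allow = 116000/226 = 513.3 mm².
For a solid circular section, d ≥ √(4A/π) = 25.56 mm.
Elongation limit: A ≥ PL/(Eδ_allow) = 116000·611/(116000·1.5) = 407.3 mm² ⇒ d ≥ 22.77 mm.
The stress limit governs.

25.6 mm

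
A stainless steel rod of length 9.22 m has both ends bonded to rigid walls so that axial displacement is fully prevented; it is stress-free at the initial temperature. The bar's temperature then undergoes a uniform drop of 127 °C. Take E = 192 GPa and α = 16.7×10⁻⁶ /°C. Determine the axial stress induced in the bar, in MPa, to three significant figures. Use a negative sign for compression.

Free thermal expansion αLΔT = 16.7e-6 · 9220 · -127 = -19.55 mm.
The walls impose strain ε = −(-19.55)/9220 = 2.1209e-03; σ = Eε = 192000 · 2.1209e-03 = 407.2 MPa.

407 MPa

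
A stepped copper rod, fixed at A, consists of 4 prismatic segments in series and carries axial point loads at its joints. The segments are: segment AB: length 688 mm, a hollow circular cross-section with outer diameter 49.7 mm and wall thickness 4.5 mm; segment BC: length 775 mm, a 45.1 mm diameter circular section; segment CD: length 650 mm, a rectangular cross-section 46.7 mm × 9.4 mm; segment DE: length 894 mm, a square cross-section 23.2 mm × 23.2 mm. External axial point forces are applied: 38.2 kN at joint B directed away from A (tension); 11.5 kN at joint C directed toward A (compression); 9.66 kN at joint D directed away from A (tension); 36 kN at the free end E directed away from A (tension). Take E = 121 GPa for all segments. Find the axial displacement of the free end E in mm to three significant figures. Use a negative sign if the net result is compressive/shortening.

1.83 mm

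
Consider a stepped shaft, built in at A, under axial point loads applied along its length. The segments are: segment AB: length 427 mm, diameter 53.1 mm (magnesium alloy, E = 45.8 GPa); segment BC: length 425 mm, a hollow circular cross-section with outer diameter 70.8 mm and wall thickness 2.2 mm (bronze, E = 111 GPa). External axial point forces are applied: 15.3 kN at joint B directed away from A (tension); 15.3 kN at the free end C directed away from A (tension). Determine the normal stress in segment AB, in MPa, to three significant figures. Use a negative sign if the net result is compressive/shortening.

13.8 MPa

Internal axial forces (sectioning from the free end, tension +): N_BC = 15.3 kN, N_AB = 30.6 kN.
A_AB = 2215 mm².
σ_AB = N_AB/A_AB = 30600/2215 = 13.82 MPa.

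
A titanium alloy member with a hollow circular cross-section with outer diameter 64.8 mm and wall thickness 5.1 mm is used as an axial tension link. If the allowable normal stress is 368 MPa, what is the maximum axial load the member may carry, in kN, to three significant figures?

A = 956.5 mm².
P_max = σ_allow · A = 368 · 956.5 = 352000 N = 352 kN.

352 kN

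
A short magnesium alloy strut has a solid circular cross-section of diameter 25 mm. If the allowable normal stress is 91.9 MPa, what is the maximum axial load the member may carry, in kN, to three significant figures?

45.1 kN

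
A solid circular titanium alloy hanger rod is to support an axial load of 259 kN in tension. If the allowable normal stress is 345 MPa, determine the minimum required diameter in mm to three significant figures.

Required area A ≥ P/σ_allow = 259000/345 = 750.7 mm².
For a solid circular section, d ≥ √(4A/π) = 30.92 mm.

30.9 mm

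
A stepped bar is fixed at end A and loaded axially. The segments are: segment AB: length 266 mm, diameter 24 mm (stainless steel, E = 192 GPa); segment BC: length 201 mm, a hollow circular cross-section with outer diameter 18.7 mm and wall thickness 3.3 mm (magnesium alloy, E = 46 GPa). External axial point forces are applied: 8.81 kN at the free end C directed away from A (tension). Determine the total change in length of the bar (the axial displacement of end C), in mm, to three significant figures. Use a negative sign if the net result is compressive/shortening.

0.268 mm

Internal axial forces (sectioning from the free end, tension +): N_BC = 8.81 kN, N_AB = 8.81 kN.
A_AB = 452.4 mm².
A_BC = 159.7 mm².
δ_AB = 8810·266/(452.4·192000) = 0.02698 mm
δ_BC = 8810·201/(159.7·46000) = 0.2411 mm
δ = Σδ_i = 0.2681 mm.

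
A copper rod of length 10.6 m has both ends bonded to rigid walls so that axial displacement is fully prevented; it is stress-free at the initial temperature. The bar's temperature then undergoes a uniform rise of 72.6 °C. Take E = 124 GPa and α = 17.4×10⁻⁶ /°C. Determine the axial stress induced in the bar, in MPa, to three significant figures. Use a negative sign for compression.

Free thermal expansion αLΔT = 17.4e-6 · 10600 · 72.6 = 13.39 mm.
The walls impose strain ε = −(13.39)/10600 = -1.2632e-03; σ = Eε = 124000 · -1.2632e-03 = -156.6 MPa.

-157 MPa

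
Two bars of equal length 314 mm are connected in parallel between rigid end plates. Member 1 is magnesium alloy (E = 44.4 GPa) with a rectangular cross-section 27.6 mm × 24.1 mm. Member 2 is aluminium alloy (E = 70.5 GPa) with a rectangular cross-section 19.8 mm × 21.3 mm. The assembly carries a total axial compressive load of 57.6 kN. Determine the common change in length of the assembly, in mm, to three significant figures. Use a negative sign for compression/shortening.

-0.305 mm

A_1 = 665.2 mm².
A_2 = 421.7 mm².
Equal strain + equilibrium ⇒ each member carries load in proportion to AE: A₁E₁ = 29530000 N, A₂E₂ = 29730000 N, ΣAE = 59270000 N.
δ = PL/ΣAE = -57600·314/59270000 = -0.3052 mm.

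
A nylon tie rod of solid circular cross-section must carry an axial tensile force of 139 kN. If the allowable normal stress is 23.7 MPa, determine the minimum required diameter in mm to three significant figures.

Required area A ≥ P/σ_allow = 139000/23.7 = 5865 mm².
For a solid circular section, d ≥ √(4A/π) = 86.41 mm.

86.4 mm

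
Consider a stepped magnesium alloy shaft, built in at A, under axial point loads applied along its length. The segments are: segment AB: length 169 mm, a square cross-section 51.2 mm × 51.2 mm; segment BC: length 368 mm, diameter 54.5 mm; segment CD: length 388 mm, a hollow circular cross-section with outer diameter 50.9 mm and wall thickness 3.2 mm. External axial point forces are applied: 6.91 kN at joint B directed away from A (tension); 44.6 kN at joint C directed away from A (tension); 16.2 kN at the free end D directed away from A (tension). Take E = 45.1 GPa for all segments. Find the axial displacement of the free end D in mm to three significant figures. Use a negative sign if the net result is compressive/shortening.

Internal axial forces (sectioning from the free end, tension +): N_CD = 16.2 kN, N_BC = 60.8 kN, N_AB = 67.71 kN.
A_AB = 2621 mm².
A_BC = 2333 mm².
A_CD = 479.5 mm².
δ_AB = 67710·169/(2621·45100) = 0.09679 mm
δ_BC = 60800·368/(2333·45100) = 0.2127 mm
δ_CD = 16200·388/(479.5·45100) = 0.2906 mm
δ = Σδ_i = 0.6001 mm.

0.600 mm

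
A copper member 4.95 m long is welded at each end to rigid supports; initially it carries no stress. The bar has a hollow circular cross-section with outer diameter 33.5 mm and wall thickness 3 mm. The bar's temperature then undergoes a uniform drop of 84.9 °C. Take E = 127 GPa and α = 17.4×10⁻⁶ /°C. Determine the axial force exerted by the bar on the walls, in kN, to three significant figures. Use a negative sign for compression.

Free thermal expansion αLΔT = 17.4e-6 · 4950 · -84.9 = -7.312 mm.
The walls impose strain ε = −(-7.312)/4950 = 1.4773e-03; σ = Eε = 127000 · 1.4773e-03 = 187.6 MPa.
Wall reaction R = σ·A = 187.6·287.5 = 53930 N = 53.93 kN.

53.9 kN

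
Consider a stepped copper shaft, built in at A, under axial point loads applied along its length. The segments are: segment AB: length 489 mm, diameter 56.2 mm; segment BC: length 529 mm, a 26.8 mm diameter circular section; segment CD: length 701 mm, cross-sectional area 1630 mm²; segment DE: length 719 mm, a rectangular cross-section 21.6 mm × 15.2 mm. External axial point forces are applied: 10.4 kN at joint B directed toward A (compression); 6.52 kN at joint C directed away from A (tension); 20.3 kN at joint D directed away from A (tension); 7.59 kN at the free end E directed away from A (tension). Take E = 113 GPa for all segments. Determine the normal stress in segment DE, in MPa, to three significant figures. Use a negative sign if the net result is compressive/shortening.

23.1 MPa

Internal axial forces (sectioning from the free end, tension +): N_DE = 7.59 kN, N_CD = 27.89 kN, N_BC = 34.41 kN, N_AB = 24.01 kN.
A_DE = 328.3 mm².
σ_DE = N_DE/A_DE = 7590/328.3 = 23.12 MPa.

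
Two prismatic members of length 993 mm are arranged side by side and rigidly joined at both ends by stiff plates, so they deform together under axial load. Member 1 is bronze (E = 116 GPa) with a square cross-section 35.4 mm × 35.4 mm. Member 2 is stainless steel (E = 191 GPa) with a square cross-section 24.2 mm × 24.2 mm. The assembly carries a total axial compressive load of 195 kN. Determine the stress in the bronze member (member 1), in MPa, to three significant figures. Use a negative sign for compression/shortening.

-87.9 MPa

A_1 = 1253 mm².
A_2 = 585.6 mm².
Equal strain + equilibrium ⇒ each member carries load in proportion to AE: A₁E₁ = 145400000 N, A₂E₂ = 111900000 N, ΣAE = 257200000 N.
σ₁ = P·E₁/ΣAE = -195000·116000/257200000 = -87.94 MPa.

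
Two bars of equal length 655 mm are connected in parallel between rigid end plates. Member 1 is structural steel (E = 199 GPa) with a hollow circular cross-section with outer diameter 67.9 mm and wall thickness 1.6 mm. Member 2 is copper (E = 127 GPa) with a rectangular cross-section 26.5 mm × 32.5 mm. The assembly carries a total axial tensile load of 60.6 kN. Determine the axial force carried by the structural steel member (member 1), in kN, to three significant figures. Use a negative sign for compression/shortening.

A_1 = 333.3 mm².
A_2 = 861.2 mm².
Equal strain + equilibrium ⇒ each member carries load in proportion to AE: A₁E₁ = 66320000 N, A₂E₂ = 109400000 N, ΣAE = 175700000 N.
F₁ = P·A₁E₁/ΣAE = 60600·66320000/175700000 = 22870 N.

22.9 kN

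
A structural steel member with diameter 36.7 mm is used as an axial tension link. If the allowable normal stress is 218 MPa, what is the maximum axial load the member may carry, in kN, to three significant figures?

231 kN

A = 1058 mm².
P_max = σ_allow · A = 218 · 1058 = 230600 N = 230.6 kN.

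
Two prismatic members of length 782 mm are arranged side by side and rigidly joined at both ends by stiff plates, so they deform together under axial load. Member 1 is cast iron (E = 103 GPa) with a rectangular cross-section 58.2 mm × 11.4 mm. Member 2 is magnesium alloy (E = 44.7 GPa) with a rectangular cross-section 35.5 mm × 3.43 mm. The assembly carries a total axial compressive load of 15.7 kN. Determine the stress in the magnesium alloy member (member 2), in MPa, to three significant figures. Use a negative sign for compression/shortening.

A_1 = 663.5 mm².
A_2 = 121.8 mm².
Equal strain + equilibrium ⇒ each member carries load in proportion to AE: A₁E₁ = 68340000 N, A₂E₂ = 5443000 N, ΣAE = 73780000 N.
σ₂ = P·E₂/ΣAE = -15700·44700/73780000 = -9.512 MPa.

-9.51 MPa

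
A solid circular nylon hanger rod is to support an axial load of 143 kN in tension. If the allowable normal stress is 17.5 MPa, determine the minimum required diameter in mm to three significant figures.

102 mm

Required area A ≥ P/σ_allow = 143000/17.5 = 8171 mm².
For a solid circular section, d ≥ √(4A/π) = 102 mm.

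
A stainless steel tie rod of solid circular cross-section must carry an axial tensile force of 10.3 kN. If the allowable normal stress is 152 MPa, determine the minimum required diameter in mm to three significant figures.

9.29 mm

Required area A ≥ P/σ_allow = 10300/152 = 67.76 mm².
For a solid circular section, d ≥ √(4A/π) = 9.289 mm.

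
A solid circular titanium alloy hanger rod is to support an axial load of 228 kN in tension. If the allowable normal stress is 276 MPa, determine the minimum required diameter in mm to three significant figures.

Required area A ≥ P/σ_allow = 228000/276 = 826.1 mm².
For a solid circular section, d ≥ √(4A/π) = 32.43 mm.

32.4 mm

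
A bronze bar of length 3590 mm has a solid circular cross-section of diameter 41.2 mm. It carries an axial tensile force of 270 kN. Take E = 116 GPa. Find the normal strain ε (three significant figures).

0.00175

A = 1333 mm².
σ = N/A = 202.5 MPa; ε = σ/E = 202.5/116000 = 1.746e-03.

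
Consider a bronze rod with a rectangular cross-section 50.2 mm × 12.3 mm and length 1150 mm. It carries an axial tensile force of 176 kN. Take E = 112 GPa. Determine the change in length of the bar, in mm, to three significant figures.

2.93 mm

A = 617.5 mm².
δ_mech = NL/(AE) = 176000·1150/(617.5·112000) = 2.927 mm.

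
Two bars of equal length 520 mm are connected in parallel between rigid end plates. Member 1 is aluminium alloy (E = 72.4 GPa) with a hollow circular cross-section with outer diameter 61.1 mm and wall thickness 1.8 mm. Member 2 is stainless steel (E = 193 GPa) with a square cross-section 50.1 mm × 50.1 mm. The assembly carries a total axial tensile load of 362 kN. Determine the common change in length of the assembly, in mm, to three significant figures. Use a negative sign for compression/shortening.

0.370 mm

A_1 = 335.3 mm².
A_2 = 2510 mm².
Equal strain + equilibrium ⇒ each member carries load in proportion to AE: A₁E₁ = 24280000 N, A₂E₂ = 484400000 N, ΣAE = 508700000 N.
δ = PL/ΣAE = 362000·520/508700000 = 0.37 mm.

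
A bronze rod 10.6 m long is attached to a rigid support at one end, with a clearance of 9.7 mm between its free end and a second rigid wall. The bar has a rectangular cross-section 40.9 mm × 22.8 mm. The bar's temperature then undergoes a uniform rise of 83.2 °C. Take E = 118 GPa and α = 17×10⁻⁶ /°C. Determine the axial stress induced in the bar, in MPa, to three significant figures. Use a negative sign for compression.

Free thermal expansion αLΔT = 17e-6 · 10600 · 83.2 = 14.99 mm.
The walls engage after the gap closes; constrained expansion = 14.99 − 9.7 = 5.293 mm.
The walls impose strain ε = −(5.293)/10600 = -4.9931e-04; σ = Eε = 118000 · -4.9931e-04 = -58.92 MPa.

-58.9 MPa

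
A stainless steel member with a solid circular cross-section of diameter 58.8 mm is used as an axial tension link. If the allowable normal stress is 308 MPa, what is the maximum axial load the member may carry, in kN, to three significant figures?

A = 2715 mm².
P_max = σ_allow · A = 308 · 2715 = 836400 N = 836.4 kN.

836 kN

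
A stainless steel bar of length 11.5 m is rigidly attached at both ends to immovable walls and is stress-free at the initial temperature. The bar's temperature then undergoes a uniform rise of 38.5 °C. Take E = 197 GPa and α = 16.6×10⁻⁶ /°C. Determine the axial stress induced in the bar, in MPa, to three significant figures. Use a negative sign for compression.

-126 MPa

Free thermal expansion αLΔT = 16.6e-6 · 11500 · 38.5 = 7.35 mm.
The walls impose strain ε = −(7.35)/11500 = -6.3910e-04; σ = Eε = 197000 · -6.3910e-04 = -125.9 MPa.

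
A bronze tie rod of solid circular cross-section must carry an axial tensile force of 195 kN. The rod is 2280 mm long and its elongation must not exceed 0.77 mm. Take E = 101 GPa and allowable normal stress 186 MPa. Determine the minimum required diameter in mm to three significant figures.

85.3 mm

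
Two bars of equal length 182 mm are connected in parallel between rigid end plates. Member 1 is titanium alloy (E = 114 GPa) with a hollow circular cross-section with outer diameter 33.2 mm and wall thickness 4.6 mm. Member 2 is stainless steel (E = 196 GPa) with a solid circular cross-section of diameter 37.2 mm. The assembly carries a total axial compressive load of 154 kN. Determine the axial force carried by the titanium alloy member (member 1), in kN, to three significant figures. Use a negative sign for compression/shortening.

-27.9 kN

A_1 = 413.3 mm².
A_2 = 1087 mm².
Equal strain + equilibrium ⇒ each member carries load in proportion to AE: A₁E₁ = 47120000 N, A₂E₂ = 213000000 N, ΣAE = 260100000 N.
F₁ = P·A₁E₁/ΣAE = -154000·47120000/260100000 = -27890 N.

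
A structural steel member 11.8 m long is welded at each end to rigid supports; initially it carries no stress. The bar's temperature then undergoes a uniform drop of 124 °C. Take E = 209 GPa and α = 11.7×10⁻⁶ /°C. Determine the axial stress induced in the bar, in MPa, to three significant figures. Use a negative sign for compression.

Free thermal expansion αLΔT = 11.7e-6 · 11800 · -124 = -17.12 mm.
The walls impose strain ε = −(-17.12)/11800 = 1.4508e-03; σ = Eε = 209000 · 1.4508e-03 = 303.2 MPa.

303 MPa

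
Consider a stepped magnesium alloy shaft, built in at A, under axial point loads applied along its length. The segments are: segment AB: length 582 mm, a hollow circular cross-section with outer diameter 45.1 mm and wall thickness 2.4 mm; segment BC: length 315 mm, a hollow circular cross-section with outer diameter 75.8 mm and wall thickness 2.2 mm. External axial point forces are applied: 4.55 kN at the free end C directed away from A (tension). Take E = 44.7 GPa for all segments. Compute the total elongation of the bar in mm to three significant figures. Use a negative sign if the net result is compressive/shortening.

Internal axial forces (sectioning from the free end, tension +): N_BC = 4.55 kN, N_AB = 4.55 kN.
A_AB = 322 mm².
A_BC = 508.7 mm².
δ_AB = 4550·582/(322·44700) = 0.184 mm
δ_BC = 4550·315/(508.7·44700) = 0.06303 mm
δ = Σδ_i = 0.247 mm.

0.247 mm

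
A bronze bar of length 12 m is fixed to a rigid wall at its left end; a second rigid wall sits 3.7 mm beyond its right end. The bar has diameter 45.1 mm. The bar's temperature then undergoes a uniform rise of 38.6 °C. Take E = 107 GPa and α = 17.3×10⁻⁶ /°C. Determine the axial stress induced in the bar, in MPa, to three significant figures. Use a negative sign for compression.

-38.5 MPa

Free thermal expansion αLΔT = 17.3e-6 · 12000 · 38.6 = 8.013 mm.
The walls engage after the gap closes; constrained expansion = 8.013 − 3.7 = 4.313 mm.
The walls impose strain ε = −(4.313)/12000 = -3.5945e-04; σ = Eε = 107000 · -3.5945e-04 = -38.46 MPa.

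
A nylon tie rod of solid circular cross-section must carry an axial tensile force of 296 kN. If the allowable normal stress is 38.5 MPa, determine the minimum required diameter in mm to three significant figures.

Required area A ≥ P/σ_allow = 296000/38.5 = 7688 mm².
For a solid circular section, d ≥ √(4A/π) = 98.94 mm.

98.9 mm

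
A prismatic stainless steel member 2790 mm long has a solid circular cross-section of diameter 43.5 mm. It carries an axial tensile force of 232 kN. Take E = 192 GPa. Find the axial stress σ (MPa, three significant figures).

156 MPa

A = 1486 mm².
σ = N/A = 232000/1486 = 156.1 MPa.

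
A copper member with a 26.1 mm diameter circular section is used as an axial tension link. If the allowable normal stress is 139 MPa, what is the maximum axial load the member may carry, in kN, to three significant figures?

A = 535 mm².
P_max = σ_allow · A = 139 · 535 = 74370 N = 74.37 kN.

74.4 kN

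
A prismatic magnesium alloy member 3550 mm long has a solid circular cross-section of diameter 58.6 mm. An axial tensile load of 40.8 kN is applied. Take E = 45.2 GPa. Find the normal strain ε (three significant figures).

3.35e-04

A = 2697 mm².
σ = N/A = 15.13 MPa; ε = σ/E = 15.13/45200 = 3.347e-04.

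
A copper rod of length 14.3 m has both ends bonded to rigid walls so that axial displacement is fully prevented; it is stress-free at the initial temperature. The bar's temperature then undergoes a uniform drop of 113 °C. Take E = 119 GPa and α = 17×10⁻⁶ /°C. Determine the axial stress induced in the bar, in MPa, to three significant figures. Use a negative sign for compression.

Free thermal expansion αLΔT = 17e-6 · 14300 · -113 = -27.47 mm.
The walls impose strain ε = −(-27.47)/14300 = 1.9210e-03; σ = Eε = 119000 · 1.9210e-03 = 228.6 MPa.

229 MPa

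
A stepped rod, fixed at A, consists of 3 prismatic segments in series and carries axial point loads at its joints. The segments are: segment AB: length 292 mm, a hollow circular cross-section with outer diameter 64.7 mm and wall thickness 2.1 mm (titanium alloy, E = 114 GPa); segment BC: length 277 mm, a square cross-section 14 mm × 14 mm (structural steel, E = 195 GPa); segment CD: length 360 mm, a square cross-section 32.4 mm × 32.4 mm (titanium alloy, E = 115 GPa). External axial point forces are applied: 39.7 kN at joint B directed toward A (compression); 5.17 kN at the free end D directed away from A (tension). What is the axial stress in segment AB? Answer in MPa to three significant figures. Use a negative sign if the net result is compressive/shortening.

-83.6 MPa

Internal axial forces (sectioning from the free end, tension +): N_CD = 5.17 kN, N_BC = 5.17 kN, N_AB = -34.53 kN.
A_AB = 413 mm².
σ_AB = N_AB/A_AB = -34530/413 = -83.61 MPa.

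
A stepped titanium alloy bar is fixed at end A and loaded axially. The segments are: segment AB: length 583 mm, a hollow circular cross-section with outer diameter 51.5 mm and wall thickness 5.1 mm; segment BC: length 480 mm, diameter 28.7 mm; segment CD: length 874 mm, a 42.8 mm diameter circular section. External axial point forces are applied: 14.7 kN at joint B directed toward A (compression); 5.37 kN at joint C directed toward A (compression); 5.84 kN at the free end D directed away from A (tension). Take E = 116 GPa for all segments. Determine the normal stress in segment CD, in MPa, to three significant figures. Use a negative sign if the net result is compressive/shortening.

4.06 MPa

Internal axial forces (sectioning from the free end, tension +): N_CD = 5.84 kN, N_BC = 0.47 kN, N_AB = -14.23 kN.
A_CD = 1439 mm².
σ_CD = N_CD/A_CD = 5840/1439 = 4.059 MPa.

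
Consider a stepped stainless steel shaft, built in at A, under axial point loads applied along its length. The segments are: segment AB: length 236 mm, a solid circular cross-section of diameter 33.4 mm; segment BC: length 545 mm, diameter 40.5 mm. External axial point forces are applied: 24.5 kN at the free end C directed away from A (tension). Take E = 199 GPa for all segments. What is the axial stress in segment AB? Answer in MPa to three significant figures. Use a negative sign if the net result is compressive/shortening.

Internal axial forces (sectioning from the free end, tension +): N_BC = 24.5 kN, N_AB = 24.5 kN.
A_AB = 876.2 mm².
σ_AB = N_AB/A_AB = 24500/876.2 = 27.96 MPa.

28.0 MPa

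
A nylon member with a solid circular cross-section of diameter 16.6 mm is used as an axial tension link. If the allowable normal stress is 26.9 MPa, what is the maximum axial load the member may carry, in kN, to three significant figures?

5.82 kN

A = 216.4 mm².
P_max = σ_allow · A = 26.9 · 216.4 = 5822 N = 5.822 kN.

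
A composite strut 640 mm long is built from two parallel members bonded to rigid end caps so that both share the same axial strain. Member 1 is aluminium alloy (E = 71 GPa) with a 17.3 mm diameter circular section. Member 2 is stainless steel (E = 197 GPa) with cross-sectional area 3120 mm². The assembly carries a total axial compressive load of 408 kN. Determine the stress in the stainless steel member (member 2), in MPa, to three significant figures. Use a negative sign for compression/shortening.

-127 MPa

A_1 = 235.1 mm².
Equal strain + equilibrium ⇒ each member carries load in proportion to AE: A₁E₁ = 16690000 N, A₂E₂ = 614600000 N, ΣAE = 631300000 N.
σ₂ = P·E₂/ΣAE = -408000·197000/631300000 = -127.3 MPa.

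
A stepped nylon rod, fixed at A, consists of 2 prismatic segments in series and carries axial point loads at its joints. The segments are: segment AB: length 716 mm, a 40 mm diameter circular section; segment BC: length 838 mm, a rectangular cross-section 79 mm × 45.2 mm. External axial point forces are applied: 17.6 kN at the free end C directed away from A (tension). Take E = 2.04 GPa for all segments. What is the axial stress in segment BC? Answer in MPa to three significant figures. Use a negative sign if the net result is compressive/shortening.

4.93 MPa

Internal axial forces (sectioning from the free end, tension +): N_BC = 17.6 kN, N_AB = 17.6 kN.
A_BC = 3571 mm².
σ_BC = N_BC/A_BC = 17600/3571 = 4.929 MPa.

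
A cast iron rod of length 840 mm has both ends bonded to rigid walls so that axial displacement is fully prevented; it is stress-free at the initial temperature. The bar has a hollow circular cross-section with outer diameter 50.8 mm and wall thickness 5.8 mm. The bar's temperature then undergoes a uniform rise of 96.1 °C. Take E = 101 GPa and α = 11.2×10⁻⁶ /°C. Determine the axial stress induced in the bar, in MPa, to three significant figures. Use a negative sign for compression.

-109 MPa

Free thermal expansion αLΔT = 11.2e-6 · 840 · 96.1 = 0.9041 mm.
The walls impose strain ε = −(0.9041)/840 = -1.0763e-03; σ = Eε = 101000 · -1.0763e-03 = -108.7 MPa.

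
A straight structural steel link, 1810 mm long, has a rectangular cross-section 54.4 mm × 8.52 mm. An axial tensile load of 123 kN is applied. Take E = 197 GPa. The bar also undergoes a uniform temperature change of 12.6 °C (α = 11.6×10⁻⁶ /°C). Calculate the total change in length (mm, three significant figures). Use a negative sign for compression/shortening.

A = 463.5 mm².
δ_mech = NL/(AE) = 123000·1810/(463.5·197000) = 2.438 mm.
δ_thermal = αLΔT = 11.6e-6·1810·12.6 = 0.2645 mm.
δ = δ_mech + δ_thermal = 2.703 mm.

2.70 mm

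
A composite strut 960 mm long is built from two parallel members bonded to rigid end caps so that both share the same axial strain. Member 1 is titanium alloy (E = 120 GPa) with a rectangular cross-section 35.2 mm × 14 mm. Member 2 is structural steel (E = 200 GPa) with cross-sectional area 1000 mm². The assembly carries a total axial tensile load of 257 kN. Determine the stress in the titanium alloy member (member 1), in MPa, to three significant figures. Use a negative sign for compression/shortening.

119 MPa

A_1 = 492.8 mm².
Equal strain + equilibrium ⇒ each member carries load in proportion to AE: A₁E₁ = 59140000 N, A₂E₂ = 200000000 N, ΣAE = 259100000 N.
σ₁ = P·E₁/ΣAE = 257000·120000/259100000 = 119 MPa.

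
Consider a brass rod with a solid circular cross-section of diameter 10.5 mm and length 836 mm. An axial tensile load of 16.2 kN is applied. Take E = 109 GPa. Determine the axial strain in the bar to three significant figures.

0.00172

A = 86.59 mm².
σ = N/A = 187.1 MPa; ε = σ/E = 187.1/109000 = 1.716e-03.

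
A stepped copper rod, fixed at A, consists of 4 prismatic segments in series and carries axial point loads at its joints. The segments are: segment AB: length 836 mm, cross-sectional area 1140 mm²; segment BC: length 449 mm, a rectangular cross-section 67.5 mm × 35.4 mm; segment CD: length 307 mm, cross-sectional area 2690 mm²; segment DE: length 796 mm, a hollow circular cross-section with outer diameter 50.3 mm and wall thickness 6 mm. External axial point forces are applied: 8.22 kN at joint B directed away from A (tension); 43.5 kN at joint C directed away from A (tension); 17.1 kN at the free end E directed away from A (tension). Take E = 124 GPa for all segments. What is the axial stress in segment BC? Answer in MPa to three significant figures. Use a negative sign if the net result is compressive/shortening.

25.4 MPa

Internal axial forces (sectioning from the free end, tension +): N_DE = 17.1 kN, N_CD = 17.1 kN, N_BC = 60.6 kN, N_AB = 68.82 kN.
A_BC = 2390 mm².
σ_BC = N_BC/A_BC = 60600/2390 = 25.36 MPa.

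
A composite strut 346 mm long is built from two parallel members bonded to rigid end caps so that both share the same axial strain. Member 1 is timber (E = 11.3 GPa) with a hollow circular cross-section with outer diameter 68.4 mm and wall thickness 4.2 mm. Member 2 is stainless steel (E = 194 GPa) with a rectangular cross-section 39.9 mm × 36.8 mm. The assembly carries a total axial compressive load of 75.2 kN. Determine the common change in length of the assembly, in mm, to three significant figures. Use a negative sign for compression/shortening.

-0.0884 mm

A_1 = 847.1 mm².
A_2 = 1468 mm².
Equal strain + equilibrium ⇒ each member carries load in proportion to AE: A₁E₁ = 9572000 N, A₂E₂ = 284900000 N, ΣAE = 294400000 N.
δ = PL/ΣAE = -75200·346/294400000 = -0.08837 mm.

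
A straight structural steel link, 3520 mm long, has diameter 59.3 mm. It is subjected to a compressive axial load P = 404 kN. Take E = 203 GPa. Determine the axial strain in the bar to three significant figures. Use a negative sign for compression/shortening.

-7.21e-04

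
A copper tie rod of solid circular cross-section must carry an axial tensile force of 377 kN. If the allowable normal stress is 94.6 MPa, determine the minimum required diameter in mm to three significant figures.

71.2 mm

Required area A ≥ P/σ_allow = 377000/94.6 = 3985 mm².
For a solid circular section, d ≥ √(4A/π) = 71.23 mm.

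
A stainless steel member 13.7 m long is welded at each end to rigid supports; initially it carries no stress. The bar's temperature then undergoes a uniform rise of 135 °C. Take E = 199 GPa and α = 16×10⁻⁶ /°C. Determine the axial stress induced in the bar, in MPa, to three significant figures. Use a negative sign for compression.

Free thermal expansion αLΔT = 16e-6 · 13700 · 135 = 29.59 mm.
The walls impose strain ε = −(29.59)/13700 = -2.1600e-03; σ = Eε = 199000 · -2.1600e-03 = -429.8 MPa.

-430 MPa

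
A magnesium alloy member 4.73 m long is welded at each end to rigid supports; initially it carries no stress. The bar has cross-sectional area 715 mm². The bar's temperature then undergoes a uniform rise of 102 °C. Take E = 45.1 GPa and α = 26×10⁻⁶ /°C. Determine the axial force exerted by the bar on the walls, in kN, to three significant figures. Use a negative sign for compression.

Free thermal expansion αLΔT = 26e-6 · 4730 · 102 = 12.54 mm.
The walls impose strain ε = −(12.54)/4730 = -2.6520e-03; σ = Eε = 45100 · -2.6520e-03 = -119.6 MPa.
Wall reaction R = σ·A = -119.6·715 = -85520 N = -85.52 kN.

-85.5 kN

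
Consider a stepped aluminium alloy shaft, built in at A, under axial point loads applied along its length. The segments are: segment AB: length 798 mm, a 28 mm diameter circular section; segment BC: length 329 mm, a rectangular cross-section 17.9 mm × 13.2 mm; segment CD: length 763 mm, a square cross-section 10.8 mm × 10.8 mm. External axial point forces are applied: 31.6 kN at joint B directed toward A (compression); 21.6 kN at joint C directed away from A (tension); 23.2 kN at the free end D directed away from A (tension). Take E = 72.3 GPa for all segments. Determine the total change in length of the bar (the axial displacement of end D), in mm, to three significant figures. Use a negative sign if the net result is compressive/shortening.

3.20 mm

Internal axial forces (sectioning from the free end, tension +): N_CD = 23.2 kN, N_BC = 44.8 kN, N_AB = 13.2 kN.
A_AB = 615.8 mm².
A_BC = 236.3 mm².
A_CD = 116.6 mm².
δ_AB = 13200·798/(615.8·72300) = 0.2366 mm
δ_BC = 44800·329/(236.3·72300) = 0.8628 mm
δ_CD = 23200·763/(116.6·72300) = 2.099 mm
δ = Σδ_i = 3.198 mm.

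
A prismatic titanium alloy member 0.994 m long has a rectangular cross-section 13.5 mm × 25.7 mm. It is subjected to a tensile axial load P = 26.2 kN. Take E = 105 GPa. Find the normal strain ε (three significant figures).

7.19e-04

A = 346.9 mm².
σ = N/A = 75.52 MPa; ε = σ/E = 75.52/105000 = 7.192e-04.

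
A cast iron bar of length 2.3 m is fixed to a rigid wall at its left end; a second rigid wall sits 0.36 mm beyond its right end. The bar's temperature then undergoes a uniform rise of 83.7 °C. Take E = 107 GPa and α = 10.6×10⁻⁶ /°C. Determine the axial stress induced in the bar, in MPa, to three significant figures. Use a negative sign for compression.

Free thermal expansion αLΔT = 10.6e-6 · 2300 · 83.7 = 2.041 mm.
The walls engage after the gap closes; constrained expansion = 2.041 − 0.36 = 1.681 mm.
The walls impose strain ε = −(1.681)/2300 = -7.3070e-04; σ = Eε = 107000 · -7.3070e-04 = -78.18 MPa.

-78.2 MPa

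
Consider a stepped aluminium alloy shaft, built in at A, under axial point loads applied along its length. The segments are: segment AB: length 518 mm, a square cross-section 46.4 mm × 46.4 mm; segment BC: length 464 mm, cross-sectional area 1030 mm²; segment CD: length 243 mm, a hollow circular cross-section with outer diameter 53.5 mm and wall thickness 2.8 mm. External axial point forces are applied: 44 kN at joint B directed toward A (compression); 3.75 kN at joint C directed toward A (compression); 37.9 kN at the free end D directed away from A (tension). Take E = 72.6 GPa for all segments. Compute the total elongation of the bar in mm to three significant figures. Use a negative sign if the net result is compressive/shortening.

0.464 mm

Internal axial forces (sectioning from the free end, tension +): N_CD = 37.9 kN, N_BC = 34.15 kN, N_AB = -9.85 kN.
A_AB = 2153 mm².
A_CD = 446 mm².
δ_AB = -9850·518/(2153·72600) = -0.03264 mm
δ_BC = 34150·464/(1030·72600) = 0.2119 mm
δ_CD = 37900·243/(446·72600) = 0.2844 mm
δ = Σδ_i = 0.4637 mm.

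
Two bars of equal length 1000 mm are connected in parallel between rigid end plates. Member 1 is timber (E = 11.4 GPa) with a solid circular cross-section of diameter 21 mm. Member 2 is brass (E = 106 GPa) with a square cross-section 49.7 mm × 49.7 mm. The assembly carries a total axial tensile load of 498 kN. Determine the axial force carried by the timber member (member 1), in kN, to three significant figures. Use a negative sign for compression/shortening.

A_1 = 346.4 mm².
A_2 = 2470 mm².
Equal strain + equilibrium ⇒ each member carries load in proportion to AE: A₁E₁ = 3949000 N, A₂E₂ = 261800000 N, ΣAE = 265800000 N.
F₁ = P·A₁E₁/ΣAE = 498000·3949000/265800000 = 7398 N.

7.40 kN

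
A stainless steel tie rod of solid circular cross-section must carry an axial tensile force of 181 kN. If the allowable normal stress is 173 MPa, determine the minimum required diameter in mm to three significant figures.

Required area A ≥ P/σ_allow = 181000/173 = 1046 mm².
For a solid circular section, d ≥ √(4A/π) = 36.5 mm.

36.5 mm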